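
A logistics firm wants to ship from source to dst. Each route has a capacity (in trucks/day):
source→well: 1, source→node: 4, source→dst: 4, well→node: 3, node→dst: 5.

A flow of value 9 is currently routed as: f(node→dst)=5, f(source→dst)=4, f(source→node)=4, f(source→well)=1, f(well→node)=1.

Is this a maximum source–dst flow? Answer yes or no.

Yes

Residual reachable from source: {source}; dst is not reachable.
Saturated cut: source→well, source→node, source→dst with total capacity 9 = current flow value. Flow is maximum.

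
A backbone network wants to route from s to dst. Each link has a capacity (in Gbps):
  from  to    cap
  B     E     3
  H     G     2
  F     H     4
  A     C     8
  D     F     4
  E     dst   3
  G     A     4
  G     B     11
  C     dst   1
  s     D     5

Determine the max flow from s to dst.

2

Augment s->D->F->H->G->A->C->dst: bottleneck 1. Total 1.
Augment s->D->F->H->G->B->E->dst: bottleneck 1. Total 2.
No augmenting path remains in the residual graph.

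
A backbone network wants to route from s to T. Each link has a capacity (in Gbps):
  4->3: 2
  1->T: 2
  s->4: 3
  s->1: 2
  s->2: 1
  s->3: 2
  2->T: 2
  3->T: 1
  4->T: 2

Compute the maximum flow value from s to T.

6

Augment s->4->T: bottleneck 2. Total 2.
Augment s->2->T: bottleneck 1. Total 3.
Augment s->3->T: bottleneck 1. Total 4.
Augment s->1->T: bottleneck 2. Total 6.
No augmenting path remains in the residual graph.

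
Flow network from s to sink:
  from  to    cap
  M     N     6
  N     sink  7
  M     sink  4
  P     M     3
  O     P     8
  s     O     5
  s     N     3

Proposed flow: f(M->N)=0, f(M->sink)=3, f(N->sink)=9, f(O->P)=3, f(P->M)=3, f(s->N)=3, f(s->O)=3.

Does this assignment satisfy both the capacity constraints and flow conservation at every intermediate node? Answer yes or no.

Capacity violated on N->sink: flow 9 > capacity 7.

No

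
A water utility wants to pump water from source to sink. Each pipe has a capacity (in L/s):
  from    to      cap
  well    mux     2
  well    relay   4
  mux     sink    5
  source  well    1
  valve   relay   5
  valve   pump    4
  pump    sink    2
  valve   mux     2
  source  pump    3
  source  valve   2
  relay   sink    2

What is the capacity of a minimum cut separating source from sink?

5

Max flow = 5 (via 3 augmenting paths).
In the residual at optimum, the set reachable from source is {pump, source}.
Cut edges: source→valve (cap 2), source→well (cap 1), pump→sink (cap 2). Sum = 5.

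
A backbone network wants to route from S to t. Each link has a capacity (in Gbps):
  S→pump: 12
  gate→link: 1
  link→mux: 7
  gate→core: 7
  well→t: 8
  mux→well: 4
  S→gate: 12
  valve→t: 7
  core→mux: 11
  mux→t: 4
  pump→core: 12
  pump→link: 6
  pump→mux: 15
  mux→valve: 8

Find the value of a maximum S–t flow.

15

Augment S→pump→mux→t: bottleneck 4. Total 4.
Augment S→pump→mux→valve→t: bottleneck 7. Total 11.
Augment S→pump→mux→well→t: bottleneck 1. Total 12.
Augment S→gate→link→mux→well→t: bottleneck 1. Total 13.
Augment S→gate→core→mux→well→t: bottleneck 2. Total 15.
No augmenting path remains in the residual graph.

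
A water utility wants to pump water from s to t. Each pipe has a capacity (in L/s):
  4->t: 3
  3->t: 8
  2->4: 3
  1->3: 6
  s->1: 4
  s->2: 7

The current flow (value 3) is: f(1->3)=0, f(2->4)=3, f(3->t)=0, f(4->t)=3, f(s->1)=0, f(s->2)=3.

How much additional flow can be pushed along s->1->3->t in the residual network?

4

Residual capacities along the path: s->1: 4, 1->3: 6, 3->t: 8.
Minimum is 4.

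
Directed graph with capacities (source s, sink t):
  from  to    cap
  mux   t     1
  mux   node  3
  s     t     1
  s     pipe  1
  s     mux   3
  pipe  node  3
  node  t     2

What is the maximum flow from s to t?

Augment s→t: bottleneck 1. Total 1.
Augment s→mux→t: bottleneck 1. Total 2.
Augment s→mux→node→t: bottleneck 2. Total 4.
No augmenting path remains in the residual graph.

4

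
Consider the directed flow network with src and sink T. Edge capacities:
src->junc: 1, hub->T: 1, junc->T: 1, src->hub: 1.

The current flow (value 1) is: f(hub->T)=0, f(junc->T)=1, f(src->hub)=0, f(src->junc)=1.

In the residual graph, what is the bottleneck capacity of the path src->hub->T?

1

Residual capacities along the path: src->hub: 1, hub->T: 1.
Minimum is 1.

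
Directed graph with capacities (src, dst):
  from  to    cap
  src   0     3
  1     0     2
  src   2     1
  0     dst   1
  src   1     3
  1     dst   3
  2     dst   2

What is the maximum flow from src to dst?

Augment src->1->dst: bottleneck 3. Total 3.
Augment src->2->dst: bottleneck 1. Total 4.
Augment src->0->dst: bottleneck 1. Total 5.
No augmenting path remains in the residual graph.

5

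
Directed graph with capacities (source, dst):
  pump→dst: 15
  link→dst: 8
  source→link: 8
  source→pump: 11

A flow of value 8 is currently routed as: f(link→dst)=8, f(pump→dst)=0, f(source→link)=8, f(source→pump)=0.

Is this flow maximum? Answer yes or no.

Residual path source→pump→dst has bottleneck 11 > 0.
Pushing 11 along it raises the flow to 19, so the given flow is not maximum.

No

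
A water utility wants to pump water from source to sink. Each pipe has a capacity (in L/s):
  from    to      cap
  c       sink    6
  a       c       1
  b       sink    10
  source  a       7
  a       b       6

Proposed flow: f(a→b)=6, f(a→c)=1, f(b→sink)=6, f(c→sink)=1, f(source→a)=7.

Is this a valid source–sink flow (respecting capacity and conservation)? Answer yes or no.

Yes

Every edge has 0 ≤ f(e) ≤ cap(e).
At each intermediate node, inflow equals outflow.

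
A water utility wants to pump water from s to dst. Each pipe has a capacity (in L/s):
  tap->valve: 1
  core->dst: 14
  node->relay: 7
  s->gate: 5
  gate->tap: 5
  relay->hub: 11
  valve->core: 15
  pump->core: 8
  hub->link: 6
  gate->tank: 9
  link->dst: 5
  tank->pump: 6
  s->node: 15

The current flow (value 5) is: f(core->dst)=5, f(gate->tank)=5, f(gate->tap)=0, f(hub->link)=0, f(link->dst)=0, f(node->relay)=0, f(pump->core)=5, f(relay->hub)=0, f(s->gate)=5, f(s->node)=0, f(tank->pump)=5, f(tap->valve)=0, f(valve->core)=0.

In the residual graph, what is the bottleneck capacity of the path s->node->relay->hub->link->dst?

5

Residual capacities along the path: s->node: 15, node->relay: 7, relay->hub: 11, hub->link: 6, link->dst: 5.
Minimum is 5.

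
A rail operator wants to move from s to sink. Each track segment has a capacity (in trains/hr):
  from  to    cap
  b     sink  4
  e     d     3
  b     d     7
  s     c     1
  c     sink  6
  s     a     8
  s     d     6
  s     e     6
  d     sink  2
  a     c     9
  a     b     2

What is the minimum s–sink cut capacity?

Max flow = 10 (via 4 augmenting paths).
In the residual at optimum, the set reachable from s is {a, c, d, e, s}.
Cut edges: a→b (cap 2), c→sink (cap 6), d→sink (cap 2). Sum = 10.

10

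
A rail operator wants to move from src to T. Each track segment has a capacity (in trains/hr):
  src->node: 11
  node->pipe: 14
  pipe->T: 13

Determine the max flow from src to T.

Augment src->node->pipe->T: bottleneck 11. Total 11.
No augmenting path remains in the residual graph.

11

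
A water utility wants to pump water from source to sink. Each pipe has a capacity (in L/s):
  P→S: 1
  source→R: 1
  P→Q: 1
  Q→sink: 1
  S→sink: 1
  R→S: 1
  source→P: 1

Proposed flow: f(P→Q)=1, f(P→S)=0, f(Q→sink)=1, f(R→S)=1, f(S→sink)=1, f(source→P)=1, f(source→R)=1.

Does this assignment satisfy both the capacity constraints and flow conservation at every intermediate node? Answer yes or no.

Every edge has 0 ≤ f(e) ≤ cap(e).
At each intermediate node, inflow equals outflow.

Yes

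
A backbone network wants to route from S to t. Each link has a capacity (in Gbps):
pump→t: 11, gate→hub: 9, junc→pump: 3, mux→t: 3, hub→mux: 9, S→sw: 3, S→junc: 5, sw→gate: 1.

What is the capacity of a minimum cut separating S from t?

Max flow = 4 (via 2 augmenting paths).
In the residual at optimum, the set reachable from S is {S, junc, sw}.
Cut edges: sw→gate (cap 1), junc→pump (cap 3). Sum = 4.

4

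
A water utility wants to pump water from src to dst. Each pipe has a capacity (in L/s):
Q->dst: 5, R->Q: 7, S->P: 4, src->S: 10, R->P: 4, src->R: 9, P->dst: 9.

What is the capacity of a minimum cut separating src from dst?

13

Max flow = 13 (via 3 augmenting paths).
In the residual at optimum, the set reachable from src is {S, src}.
Cut edges: src->R (cap 9), S->P (cap 4). Sum = 13.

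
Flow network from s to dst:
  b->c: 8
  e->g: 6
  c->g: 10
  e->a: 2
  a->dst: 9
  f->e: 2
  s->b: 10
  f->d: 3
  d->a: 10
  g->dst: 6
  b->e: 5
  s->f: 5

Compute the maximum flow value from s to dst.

11

Augment s->f->d->a->dst: bottleneck 3. Total 3.
Augment s->f->e->a->dst: bottleneck 2. Total 5.
Augment s->b->e->g->dst: bottleneck 5. Total 10.
Augment s->b->c->g->dst: bottleneck 1. Total 11.
No augmenting path remains in the residual graph.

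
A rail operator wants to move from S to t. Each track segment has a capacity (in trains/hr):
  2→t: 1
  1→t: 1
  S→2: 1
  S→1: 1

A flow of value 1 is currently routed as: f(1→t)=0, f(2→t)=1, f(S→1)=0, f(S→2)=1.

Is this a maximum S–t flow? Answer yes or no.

Residual path S→1→t has bottleneck 1 > 0.
Pushing 1 along it raises the flow to 2, so the given flow is not maximum.

No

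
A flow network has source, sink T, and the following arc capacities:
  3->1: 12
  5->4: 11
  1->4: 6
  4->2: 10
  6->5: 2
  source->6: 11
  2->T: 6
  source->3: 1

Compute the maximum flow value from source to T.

3

Augment source->6->5->4->2->T: bottleneck 2. Total 2.
Augment source->3->1->4->2->T: bottleneck 1. Total 3.
No augmenting path remains in the residual graph.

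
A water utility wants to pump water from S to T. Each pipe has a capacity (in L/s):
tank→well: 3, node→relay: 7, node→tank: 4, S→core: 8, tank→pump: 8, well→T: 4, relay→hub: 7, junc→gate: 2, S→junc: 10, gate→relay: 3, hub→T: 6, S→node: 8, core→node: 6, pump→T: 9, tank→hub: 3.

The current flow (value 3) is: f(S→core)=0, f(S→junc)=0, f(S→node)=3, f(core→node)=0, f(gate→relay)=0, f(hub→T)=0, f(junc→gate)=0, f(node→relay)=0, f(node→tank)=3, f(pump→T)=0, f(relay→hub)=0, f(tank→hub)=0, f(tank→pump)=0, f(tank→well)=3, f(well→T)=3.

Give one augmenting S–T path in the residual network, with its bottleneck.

S→node→tank→pump→T, bottleneck 1

Residual along S→node→tank→pump→T: S→node: 5, node→tank: 1, tank→pump: 8, pump→T: 9.
Bottleneck = min = 1.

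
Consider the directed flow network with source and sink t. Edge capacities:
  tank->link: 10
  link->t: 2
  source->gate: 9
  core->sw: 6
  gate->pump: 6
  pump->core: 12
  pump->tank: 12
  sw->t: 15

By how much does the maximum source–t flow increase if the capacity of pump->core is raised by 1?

Original max flow = 6.
Edge pump->core does not cross the min cut (source side {gate, source}), so extra capacity there cannot help.
New max flow = 6. Increase = 0.

0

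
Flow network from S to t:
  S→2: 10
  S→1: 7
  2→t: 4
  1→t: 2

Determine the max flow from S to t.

6

Augment S→2→t: bottleneck 4. Total 4.
Augment S→1→t: bottleneck 2. Total 6.
No augmenting path remains in the residual graph.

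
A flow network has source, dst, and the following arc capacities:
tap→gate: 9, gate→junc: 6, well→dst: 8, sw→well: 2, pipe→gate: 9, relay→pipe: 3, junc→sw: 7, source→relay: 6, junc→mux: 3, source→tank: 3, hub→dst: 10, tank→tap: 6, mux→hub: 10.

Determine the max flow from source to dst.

5

Augment source→tank→tap→gate→junc→sw→well→dst: bottleneck 2. Total 2.
Augment source→tank→tap→gate→junc→mux→hub→dst: bottleneck 1. Total 3.
Augment source→relay→pipe→gate→junc→mux→hub→dst: bottleneck 2. Total 5.
No augmenting path remains in the residual graph.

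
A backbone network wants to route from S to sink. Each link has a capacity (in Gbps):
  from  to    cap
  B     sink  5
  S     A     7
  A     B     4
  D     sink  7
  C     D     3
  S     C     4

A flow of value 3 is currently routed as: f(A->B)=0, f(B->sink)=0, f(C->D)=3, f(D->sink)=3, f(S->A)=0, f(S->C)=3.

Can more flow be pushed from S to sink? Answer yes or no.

Yes

Residual path S->A->B->sink has bottleneck 4 > 0.
Pushing 4 along it raises the flow to 7, so the given flow is not maximum.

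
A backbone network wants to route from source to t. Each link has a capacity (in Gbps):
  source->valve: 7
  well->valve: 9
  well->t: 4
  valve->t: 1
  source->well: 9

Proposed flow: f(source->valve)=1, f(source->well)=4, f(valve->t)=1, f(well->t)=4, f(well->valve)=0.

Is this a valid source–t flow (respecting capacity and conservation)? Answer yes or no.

Yes

Every edge has 0 ≤ f(e) ≤ cap(e).
At each intermediate node, inflow equals outflow.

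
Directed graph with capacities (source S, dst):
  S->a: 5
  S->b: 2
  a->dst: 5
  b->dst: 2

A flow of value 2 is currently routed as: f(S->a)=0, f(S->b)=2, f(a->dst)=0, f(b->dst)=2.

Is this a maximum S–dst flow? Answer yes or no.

No

Residual path S->a->dst has bottleneck 5 > 0.
Pushing 5 along it raises the flow to 7, so the given flow is not maximum.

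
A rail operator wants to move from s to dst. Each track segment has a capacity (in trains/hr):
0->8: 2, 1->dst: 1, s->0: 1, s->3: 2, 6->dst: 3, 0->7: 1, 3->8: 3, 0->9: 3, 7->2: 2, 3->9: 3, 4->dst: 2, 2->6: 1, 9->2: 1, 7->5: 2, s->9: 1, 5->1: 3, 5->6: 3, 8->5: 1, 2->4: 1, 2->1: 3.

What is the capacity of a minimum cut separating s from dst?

3

Max flow = 3 (via 3 augmenting paths).
In the residual at optimum, the set reachable from s is {3, 8, 9, s}.
Cut edges: s->0 (cap 1), 8->5 (cap 1), 9->2 (cap 1). Sum = 3.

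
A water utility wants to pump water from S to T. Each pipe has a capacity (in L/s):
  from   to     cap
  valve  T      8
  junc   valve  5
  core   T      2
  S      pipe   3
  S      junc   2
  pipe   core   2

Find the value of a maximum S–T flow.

Augment S->junc->valve->T: bottleneck 2. Total 2.
Augment S->pipe->core->T: bottleneck 2. Total 4.
No augmenting path remains in the residual graph.

4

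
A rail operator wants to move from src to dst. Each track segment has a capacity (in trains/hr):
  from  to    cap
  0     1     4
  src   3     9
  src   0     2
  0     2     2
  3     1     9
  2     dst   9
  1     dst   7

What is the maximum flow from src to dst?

9

Augment src→3→1→dst: bottleneck 7. Total 7.
Augment src→0→2→dst: bottleneck 2. Total 9.
No augmenting path remains in the residual graph.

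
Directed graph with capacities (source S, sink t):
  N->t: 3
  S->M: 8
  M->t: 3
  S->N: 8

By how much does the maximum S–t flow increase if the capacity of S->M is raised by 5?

0

Original max flow = 6.
Edge S->M does not cross the min cut (source side {M, N, S}), so extra capacity there cannot help.
New max flow = 6. Increase = 0.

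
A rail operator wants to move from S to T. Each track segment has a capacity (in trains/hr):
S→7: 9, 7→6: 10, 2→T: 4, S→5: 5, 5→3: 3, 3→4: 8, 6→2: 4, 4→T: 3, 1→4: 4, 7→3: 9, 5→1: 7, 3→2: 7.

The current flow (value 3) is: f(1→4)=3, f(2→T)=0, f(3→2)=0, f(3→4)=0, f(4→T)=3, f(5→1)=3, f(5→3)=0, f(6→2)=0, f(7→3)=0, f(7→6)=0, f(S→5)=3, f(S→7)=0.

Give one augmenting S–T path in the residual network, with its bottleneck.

S→5→3→2→T, bottleneck 2

Residual along S→5→3→2→T: S→5: 2, 5→3: 3, 3→2: 7, 2→T: 4.
Bottleneck = min = 2.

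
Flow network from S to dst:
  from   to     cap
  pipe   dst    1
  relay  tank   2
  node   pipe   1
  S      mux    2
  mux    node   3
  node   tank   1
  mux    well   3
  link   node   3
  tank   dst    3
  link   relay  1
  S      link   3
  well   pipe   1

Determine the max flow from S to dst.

Augment S→mux→well→pipe→dst: bottleneck 1. Total 1.
Augment S→mux→node→tank→dst: bottleneck 1. Total 2.
Augment S→link→relay→tank→dst: bottleneck 1. Total 3.
No augmenting path remains in the residual graph.

3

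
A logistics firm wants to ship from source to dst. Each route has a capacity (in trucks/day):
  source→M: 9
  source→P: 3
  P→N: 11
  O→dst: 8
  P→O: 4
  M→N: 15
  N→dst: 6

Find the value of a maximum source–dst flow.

9

Augment source→P→O→dst: bottleneck 3. Total 3.
Augment source→M→N→dst: bottleneck 6. Total 9.
No augmenting path remains in the residual graph.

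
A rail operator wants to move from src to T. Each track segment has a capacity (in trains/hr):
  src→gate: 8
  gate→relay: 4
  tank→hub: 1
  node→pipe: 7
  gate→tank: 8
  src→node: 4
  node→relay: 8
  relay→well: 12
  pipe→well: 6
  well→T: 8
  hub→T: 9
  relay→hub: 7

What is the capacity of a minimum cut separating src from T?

9

Max flow = 9 (via 4 augmenting paths).
In the residual at optimum, the set reachable from src is {gate, src, tank}.
Cut edges: src→node (cap 4), gate→relay (cap 4), tank→hub (cap 1). Sum = 9.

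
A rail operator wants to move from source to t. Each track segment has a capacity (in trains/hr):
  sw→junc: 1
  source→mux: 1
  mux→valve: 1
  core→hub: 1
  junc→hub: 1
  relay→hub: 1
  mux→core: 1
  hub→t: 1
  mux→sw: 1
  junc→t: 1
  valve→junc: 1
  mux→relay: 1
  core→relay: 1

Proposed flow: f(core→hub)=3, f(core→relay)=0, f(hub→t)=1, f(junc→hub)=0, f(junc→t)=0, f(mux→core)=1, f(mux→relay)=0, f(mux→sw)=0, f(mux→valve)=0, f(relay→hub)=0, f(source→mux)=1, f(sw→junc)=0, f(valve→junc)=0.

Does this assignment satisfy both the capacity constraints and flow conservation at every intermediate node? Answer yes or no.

No

Capacity violated on core→hub: flow 3 > capacity 1.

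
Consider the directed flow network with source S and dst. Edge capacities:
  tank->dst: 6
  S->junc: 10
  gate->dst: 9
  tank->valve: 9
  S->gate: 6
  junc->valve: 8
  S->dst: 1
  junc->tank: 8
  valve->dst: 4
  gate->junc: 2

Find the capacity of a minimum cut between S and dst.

Max flow = 17 (via 4 augmenting paths).
In the residual at optimum, the set reachable from S is {S}.
Cut edges: S->gate (cap 6), S->junc (cap 10), S->dst (cap 1). Sum = 17.

17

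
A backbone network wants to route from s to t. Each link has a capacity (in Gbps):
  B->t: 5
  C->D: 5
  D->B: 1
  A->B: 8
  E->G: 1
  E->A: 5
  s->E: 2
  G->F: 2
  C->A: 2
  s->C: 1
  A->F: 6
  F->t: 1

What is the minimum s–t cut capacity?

3

Max flow = 3 (via 2 augmenting paths).
In the residual at optimum, the set reachable from s is {s}.
Cut edges: s->C (cap 1), s->E (cap 2). Sum = 3.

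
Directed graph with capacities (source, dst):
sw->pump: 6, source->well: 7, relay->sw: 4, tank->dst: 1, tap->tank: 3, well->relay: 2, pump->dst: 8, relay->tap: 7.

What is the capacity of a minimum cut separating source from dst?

2

Max flow = 2 (via 1 augmenting path).
In the residual at optimum, the set reachable from source is {source, well}.
Cut edges: well->relay (cap 2). Sum = 2.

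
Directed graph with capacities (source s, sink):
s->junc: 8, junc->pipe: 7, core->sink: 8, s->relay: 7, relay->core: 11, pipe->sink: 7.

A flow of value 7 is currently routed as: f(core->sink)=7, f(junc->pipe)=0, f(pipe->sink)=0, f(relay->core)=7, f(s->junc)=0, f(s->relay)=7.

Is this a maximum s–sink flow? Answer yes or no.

Residual path s->junc->pipe->sink has bottleneck 7 > 0.
Pushing 7 along it raises the flow to 14, so the given flow is not maximum.

No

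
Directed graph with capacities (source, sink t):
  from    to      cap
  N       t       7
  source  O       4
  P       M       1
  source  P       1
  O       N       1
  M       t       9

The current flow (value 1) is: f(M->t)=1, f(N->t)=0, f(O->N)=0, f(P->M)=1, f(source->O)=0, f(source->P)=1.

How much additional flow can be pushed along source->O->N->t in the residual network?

1

Residual capacities along the path: source->O: 4, O->N: 1, N->t: 7.
Minimum is 1.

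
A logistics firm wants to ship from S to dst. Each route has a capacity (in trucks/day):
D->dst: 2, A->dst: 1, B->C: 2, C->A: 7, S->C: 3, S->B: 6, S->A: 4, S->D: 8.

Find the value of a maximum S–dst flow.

Augment S->D->dst: bottleneck 2. Total 2.
Augment S->A->dst: bottleneck 1. Total 3.
No augmenting path remains in the residual graph.

3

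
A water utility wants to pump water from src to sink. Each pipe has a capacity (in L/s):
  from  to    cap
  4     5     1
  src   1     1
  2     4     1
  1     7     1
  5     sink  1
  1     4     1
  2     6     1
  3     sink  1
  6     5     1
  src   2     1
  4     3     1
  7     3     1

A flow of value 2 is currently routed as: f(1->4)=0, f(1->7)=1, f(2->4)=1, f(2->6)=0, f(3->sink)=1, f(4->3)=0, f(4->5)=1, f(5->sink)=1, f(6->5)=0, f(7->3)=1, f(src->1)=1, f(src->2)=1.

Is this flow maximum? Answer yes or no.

Residual reachable from src: {src}; sink is not reachable.
Saturated cut: src->1, src->2 with total capacity 2 = current flow value. Flow is maximum.

Yes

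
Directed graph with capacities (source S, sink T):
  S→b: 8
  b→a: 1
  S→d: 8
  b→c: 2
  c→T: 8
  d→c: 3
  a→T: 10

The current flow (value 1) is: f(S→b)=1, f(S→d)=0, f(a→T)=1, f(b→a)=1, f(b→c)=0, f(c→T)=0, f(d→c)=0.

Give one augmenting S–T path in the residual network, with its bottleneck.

Residual along S→b→c→T: S→b: 7, b→c: 2, c→T: 8.
Bottleneck = min = 2.

S→b→c→T, bottleneck 2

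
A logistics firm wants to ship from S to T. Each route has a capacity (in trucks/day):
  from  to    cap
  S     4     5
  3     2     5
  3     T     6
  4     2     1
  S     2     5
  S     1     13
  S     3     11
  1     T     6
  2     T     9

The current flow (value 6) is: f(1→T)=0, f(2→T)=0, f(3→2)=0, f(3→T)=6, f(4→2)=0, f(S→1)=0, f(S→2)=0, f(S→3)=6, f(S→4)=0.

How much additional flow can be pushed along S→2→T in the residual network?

Residual capacities along the path: S→2: 5, 2→T: 9.
Minimum is 5.

5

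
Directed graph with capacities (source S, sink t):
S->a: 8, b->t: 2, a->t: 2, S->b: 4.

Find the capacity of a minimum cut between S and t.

Max flow = 4 (via 2 augmenting paths).
In the residual at optimum, the set reachable from S is {S, a, b}.
Cut edges: a->t (cap 2), b->t (cap 2). Sum = 4.

4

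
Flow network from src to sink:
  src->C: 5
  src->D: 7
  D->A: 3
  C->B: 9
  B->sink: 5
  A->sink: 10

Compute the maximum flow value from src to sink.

Augment src->C->B->sink: bottleneck 5. Total 5.
Augment src->D->A->sink: bottleneck 3. Total 8.
No augmenting path remains in the residual graph.

8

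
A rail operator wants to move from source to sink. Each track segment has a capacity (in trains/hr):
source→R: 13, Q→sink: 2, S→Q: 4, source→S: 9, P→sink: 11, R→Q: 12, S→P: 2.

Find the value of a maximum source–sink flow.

Augment source→S→P→sink: bottleneck 2. Total 2.
Augment source→S→Q→sink: bottleneck 2. Total 4.
No augmenting path remains in the residual graph.

4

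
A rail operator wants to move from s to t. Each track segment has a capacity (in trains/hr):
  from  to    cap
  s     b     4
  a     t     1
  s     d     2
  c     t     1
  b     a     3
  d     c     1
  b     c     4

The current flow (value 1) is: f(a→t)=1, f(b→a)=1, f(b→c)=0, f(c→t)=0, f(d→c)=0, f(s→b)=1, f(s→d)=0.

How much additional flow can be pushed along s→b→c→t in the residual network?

1

Residual capacities along the path: s→b: 3, b→c: 4, c→t: 1.
Minimum is 1.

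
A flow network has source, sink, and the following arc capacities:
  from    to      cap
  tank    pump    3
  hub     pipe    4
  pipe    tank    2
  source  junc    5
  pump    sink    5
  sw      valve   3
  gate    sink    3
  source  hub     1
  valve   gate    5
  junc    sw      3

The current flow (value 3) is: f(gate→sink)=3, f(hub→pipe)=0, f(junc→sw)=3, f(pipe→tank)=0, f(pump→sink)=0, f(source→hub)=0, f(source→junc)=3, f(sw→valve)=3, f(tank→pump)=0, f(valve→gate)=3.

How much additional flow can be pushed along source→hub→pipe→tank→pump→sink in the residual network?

Residual capacities along the path: source→hub: 1, hub→pipe: 4, pipe→tank: 2, tank→pump: 3, pump→sink: 5.
Minimum is 1.

1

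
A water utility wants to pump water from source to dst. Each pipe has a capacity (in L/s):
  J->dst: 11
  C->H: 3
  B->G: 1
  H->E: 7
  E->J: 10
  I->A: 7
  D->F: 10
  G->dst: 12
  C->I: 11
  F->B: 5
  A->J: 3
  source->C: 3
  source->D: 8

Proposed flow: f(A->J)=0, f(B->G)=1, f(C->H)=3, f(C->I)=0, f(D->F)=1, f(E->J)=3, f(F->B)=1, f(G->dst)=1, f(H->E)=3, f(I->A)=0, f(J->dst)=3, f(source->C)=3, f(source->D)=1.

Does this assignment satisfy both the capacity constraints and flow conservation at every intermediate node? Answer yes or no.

Yes

Every edge has 0 ≤ f(e) ≤ cap(e).
At each intermediate node, inflow equals outflow.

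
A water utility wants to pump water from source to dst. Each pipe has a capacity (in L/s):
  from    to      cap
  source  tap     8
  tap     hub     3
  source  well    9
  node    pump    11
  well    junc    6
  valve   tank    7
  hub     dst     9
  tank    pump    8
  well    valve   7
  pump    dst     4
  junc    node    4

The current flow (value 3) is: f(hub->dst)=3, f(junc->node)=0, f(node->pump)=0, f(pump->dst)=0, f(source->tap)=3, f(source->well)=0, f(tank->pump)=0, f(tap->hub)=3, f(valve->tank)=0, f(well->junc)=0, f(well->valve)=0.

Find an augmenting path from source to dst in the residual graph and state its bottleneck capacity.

Residual along source->well->valve->tank->pump->dst: source->well: 9, well->valve: 7, valve->tank: 7, tank->pump: 8, pump->dst: 4.
Bottleneck = min = 4.

source->well->valve->tank->pump->dst, bottleneck 4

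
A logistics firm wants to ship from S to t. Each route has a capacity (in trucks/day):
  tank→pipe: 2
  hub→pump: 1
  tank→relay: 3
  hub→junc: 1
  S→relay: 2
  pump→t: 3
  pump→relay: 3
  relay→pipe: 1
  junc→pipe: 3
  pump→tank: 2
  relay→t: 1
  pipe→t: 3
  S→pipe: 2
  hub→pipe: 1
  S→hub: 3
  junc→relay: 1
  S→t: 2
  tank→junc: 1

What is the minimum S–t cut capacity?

Max flow = 7 (via 5 augmenting paths).
In the residual at optimum, the set reachable from S is {S, hub, junc, pipe, relay}.
Cut edges: S→t (cap 2), hub→pump (cap 1), relay→t (cap 1), pipe→t (cap 3). Sum = 7.

7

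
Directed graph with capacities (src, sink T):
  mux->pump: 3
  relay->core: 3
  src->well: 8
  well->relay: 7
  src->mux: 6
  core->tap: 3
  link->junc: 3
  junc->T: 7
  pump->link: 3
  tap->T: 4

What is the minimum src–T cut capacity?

6

Max flow = 6 (via 2 augmenting paths).
In the residual at optimum, the set reachable from src is {mux, relay, src, well}.
Cut edges: mux->pump (cap 3), relay->core (cap 3). Sum = 6.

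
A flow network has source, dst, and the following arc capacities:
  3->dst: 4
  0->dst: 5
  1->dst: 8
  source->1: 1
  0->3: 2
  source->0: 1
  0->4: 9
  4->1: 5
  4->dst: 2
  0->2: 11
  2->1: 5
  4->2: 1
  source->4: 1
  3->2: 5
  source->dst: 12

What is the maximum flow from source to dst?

15

Augment source->dst: bottleneck 12. Total 12.
Augment source->0->dst: bottleneck 1. Total 13.
Augment source->4->dst: bottleneck 1. Total 14.
Augment source->1->dst: bottleneck 1. Total 15.
No augmenting path remains in the residual graph.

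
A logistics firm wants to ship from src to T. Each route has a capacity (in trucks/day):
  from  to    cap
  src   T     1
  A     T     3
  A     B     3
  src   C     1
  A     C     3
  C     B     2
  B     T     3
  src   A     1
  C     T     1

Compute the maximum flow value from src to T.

3

Augment src->T: bottleneck 1. Total 1.
Augment src->A->T: bottleneck 1. Total 2.
Augment src->C->T: bottleneck 1. Total 3.
No augmenting path remains in the residual graph.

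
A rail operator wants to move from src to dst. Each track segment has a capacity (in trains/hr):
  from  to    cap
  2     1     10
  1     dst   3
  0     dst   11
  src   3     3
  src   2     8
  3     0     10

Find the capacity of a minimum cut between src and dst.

Max flow = 6 (via 2 augmenting paths).
In the residual at optimum, the set reachable from src is {1, 2, src}.
Cut edges: src->3 (cap 3), 1->dst (cap 3). Sum = 6.

6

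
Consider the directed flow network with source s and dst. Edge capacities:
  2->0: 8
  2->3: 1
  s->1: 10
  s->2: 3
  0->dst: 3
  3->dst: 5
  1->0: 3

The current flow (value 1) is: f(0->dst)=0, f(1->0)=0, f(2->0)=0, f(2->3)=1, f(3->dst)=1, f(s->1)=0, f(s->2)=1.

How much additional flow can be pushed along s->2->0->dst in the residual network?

2

Residual capacities along the path: s->2: 2, 2->0: 8, 0->dst: 3.
Minimum is 2.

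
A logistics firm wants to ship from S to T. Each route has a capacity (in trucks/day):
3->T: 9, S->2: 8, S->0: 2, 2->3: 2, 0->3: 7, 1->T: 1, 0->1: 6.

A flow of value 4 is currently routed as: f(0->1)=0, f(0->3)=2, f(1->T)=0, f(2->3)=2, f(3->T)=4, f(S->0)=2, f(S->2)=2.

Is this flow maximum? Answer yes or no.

Yes

Residual reachable from S: {2, S}; T is not reachable.
Saturated cut: S->0, 2->3 with total capacity 4 = current flow value. Flow is maximum.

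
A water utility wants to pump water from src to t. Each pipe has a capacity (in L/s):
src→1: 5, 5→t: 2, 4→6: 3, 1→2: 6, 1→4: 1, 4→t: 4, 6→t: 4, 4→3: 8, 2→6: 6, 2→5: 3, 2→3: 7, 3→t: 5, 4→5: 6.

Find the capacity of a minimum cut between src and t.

Max flow = 5 (via 3 augmenting paths).
In the residual at optimum, the set reachable from src is {src}.
Cut edges: src→1 (cap 5). Sum = 5.

5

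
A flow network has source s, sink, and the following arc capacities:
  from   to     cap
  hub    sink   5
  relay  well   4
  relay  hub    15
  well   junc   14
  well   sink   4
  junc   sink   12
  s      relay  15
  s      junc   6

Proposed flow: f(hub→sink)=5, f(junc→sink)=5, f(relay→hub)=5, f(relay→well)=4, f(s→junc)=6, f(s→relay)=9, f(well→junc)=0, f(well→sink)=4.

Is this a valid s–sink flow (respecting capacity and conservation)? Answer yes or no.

Conservation fails at junc: inflow 6 ≠ outflow 5.

No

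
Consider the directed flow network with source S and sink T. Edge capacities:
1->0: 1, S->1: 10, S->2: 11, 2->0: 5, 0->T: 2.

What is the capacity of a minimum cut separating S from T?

2

Max flow = 2 (via 1 augmenting path).
In the residual at optimum, the set reachable from S is {0, 1, 2, S}.
Cut edges: 0->T (cap 2). Sum = 2.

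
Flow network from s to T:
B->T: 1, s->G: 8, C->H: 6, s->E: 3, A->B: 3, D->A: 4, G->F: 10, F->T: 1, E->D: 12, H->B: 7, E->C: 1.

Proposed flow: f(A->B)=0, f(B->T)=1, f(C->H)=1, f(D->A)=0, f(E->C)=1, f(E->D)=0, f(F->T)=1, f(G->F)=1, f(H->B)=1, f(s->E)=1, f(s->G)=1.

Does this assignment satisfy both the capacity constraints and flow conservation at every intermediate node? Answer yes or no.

Every edge has 0 ≤ f(e) ≤ cap(e).
At each intermediate node, inflow equals outflow.

Yes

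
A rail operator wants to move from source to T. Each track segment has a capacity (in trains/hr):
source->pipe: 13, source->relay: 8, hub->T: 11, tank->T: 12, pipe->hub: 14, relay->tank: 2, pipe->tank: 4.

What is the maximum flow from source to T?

15

Augment source->relay->tank->T: bottleneck 2. Total 2.
Augment source->pipe->tank->T: bottleneck 4. Total 6.
Augment source->pipe->hub->T: bottleneck 9. Total 15.
No augmenting path remains in the residual graph.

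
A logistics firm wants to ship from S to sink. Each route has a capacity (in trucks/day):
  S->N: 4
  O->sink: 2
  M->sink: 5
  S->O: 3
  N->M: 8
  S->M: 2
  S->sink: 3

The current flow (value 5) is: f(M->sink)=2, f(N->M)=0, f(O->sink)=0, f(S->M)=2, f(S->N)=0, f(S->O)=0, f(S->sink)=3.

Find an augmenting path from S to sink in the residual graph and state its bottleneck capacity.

Residual along S->O->sink: S->O: 3, O->sink: 2.
Bottleneck = min = 2.

S->O->sink, bottleneck 2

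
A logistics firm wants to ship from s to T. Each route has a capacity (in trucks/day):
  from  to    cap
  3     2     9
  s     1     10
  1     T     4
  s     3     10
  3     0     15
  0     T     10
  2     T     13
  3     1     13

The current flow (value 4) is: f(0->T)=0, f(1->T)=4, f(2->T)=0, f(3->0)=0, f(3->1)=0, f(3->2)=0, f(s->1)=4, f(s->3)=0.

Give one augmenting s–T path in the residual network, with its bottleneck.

s->3->0->T, bottleneck 10

Residual along s->3->0->T: s->3: 10, 3->0: 15, 0->T: 10.
Bottleneck = min = 10.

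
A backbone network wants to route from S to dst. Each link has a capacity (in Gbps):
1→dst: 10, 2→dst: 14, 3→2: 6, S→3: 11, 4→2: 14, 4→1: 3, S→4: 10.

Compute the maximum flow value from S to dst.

16

Augment S→4→1→dst: bottleneck 3. Total 3.
Augment S→4→2→dst: bottleneck 7. Total 10.
Augment S→3→2→dst: bottleneck 6. Total 16.
No augmenting path remains in the residual graph.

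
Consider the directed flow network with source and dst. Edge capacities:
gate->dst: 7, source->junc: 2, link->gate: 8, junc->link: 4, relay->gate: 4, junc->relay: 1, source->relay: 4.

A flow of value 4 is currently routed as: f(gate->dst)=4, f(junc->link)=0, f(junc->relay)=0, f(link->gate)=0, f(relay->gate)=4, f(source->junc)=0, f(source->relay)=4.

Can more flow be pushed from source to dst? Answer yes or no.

Yes

Residual path source->junc->link->gate->dst has bottleneck 2 > 0.
Pushing 2 along it raises the flow to 6, so the given flow is not maximum.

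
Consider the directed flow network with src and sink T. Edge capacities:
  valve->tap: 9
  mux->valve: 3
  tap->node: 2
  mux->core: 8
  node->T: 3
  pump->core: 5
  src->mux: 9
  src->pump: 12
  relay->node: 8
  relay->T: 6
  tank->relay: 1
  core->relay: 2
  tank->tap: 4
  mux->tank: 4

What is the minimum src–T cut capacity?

Max flow = 5 (via 3 augmenting paths).
In the residual at optimum, the set reachable from src is {core, mux, pump, src, tank, tap, valve}.
Cut edges: core->relay (cap 2), tank->relay (cap 1), tap->node (cap 2). Sum = 5.

5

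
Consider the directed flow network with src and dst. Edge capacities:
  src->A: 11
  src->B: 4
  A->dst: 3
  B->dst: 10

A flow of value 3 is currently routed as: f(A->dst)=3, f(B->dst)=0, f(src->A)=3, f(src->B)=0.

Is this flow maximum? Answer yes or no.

Residual path src->B->dst has bottleneck 4 > 0.
Pushing 4 along it raises the flow to 7, so the given flow is not maximum.

No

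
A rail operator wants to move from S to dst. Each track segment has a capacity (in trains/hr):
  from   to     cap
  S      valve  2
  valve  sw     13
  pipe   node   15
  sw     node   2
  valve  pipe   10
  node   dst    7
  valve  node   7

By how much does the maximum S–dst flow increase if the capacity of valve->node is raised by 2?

0

Original max flow = 2.
Edge valve->node does not cross the min cut (source side {S}), so extra capacity there cannot help.
New max flow = 2. Increase = 0.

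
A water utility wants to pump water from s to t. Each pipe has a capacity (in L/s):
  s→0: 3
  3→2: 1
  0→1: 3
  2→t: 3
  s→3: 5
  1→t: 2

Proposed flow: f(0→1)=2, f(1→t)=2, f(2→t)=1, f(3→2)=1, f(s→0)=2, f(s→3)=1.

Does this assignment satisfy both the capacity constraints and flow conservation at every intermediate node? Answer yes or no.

Yes

Every edge has 0 ≤ f(e) ≤ cap(e).
At each intermediate node, inflow equals outflow.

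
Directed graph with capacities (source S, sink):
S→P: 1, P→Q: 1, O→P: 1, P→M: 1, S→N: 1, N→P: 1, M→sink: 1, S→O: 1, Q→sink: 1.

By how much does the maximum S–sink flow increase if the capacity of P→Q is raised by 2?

0

Original max flow = 2.
Even with extra capacity on P→Q, another cut of capacity 2 remains binding.
New max flow = 2. Increase = 0.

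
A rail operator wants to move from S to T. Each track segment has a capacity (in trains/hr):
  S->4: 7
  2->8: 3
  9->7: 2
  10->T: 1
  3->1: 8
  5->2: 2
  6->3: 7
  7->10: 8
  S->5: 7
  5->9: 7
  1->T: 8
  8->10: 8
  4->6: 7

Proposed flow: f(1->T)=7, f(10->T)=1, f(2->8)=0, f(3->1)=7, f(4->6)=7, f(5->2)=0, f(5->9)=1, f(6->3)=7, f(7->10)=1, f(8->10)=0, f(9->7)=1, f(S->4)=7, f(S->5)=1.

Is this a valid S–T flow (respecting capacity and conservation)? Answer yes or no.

Every edge has 0 ≤ f(e) ≤ cap(e).
At each intermediate node, inflow equals outflow.

Yes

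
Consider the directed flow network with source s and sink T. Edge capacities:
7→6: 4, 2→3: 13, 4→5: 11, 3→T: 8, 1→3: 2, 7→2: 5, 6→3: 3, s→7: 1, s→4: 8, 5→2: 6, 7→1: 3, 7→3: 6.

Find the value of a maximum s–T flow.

7

Augment s→7→3→T: bottleneck 1. Total 1.
Augment s→4→5→2→3→T: bottleneck 6. Total 7.
No augmenting path remains in the residual graph.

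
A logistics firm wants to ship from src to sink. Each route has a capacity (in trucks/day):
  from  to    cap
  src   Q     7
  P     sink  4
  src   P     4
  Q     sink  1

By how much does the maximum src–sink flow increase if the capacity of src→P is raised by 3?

Original max flow = 5.
Even with extra capacity on src→P, another cut of capacity 5 remains binding.
New max flow = 5. Increase = 0.

0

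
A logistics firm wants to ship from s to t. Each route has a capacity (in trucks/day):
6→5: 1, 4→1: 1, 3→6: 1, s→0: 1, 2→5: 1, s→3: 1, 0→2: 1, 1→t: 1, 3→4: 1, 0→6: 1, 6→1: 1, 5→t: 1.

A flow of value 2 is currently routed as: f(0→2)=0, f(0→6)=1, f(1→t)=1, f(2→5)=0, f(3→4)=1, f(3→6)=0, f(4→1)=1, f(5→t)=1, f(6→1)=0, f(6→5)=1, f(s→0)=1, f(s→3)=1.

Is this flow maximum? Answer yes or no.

Yes

Residual reachable from s: {s}; t is not reachable.
Saturated cut: s→3, s→0 with total capacity 2 = current flow value. Flow is maximum.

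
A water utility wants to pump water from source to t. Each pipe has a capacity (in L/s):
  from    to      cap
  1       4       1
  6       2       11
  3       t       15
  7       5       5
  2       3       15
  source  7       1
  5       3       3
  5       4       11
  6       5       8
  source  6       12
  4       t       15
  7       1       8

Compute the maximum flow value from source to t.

Augment source→7→1→4→t: bottleneck 1. Total 1.
Augment source→6→5→4→t: bottleneck 8. Total 9.
Augment source→6→2→3→t: bottleneck 4. Total 13.
No augmenting path remains in the residual graph.

13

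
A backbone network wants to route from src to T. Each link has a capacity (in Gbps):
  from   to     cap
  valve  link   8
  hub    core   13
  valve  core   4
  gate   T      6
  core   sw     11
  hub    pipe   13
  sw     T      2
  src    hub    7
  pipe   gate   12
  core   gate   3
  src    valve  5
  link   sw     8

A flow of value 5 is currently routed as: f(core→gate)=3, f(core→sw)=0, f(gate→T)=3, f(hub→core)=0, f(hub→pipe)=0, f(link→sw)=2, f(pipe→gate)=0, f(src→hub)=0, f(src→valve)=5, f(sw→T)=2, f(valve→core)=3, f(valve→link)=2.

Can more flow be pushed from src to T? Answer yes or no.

Yes

Residual path src→hub→pipe→gate→T has bottleneck 3 > 0.
Pushing 3 along it raises the flow to 8, so the given flow is not maximum.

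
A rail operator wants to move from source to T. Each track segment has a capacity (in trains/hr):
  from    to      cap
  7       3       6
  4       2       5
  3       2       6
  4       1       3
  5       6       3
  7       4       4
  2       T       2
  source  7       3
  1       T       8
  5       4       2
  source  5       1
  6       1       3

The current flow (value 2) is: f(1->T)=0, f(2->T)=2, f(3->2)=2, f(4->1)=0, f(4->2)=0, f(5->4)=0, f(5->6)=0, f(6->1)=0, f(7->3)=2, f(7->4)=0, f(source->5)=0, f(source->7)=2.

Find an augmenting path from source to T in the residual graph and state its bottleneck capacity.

source->7->4->1->T, bottleneck 1

Residual along source->7->4->1->T: source->7: 1, 7->4: 4, 4->1: 3, 1->T: 8.
Bottleneck = min = 1.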